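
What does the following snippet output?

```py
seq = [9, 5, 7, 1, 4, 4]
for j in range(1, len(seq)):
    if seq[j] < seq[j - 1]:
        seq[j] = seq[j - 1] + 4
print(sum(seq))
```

114

j=1: 5<9, seq[1] = 9+4 = 13 → [9, 13, 7, 1, 4, 4]
j=2: 7<13, seq[2] = 13+4 = 17 → [9, 13, 17, 1, 4, 4]
j=3: 1<17, seq[3] = 17+4 = 21 → [9, 13, 17, 21, 4, 4]
j=4: 4<21, seq[4] = 21+4 = 25 → [9, 13, 17, 21, 25, 4]
j=5: 4<25, seq[5] = 25+4 = 29 → [9, 13, 17, 21, 25, 29]
sum = 114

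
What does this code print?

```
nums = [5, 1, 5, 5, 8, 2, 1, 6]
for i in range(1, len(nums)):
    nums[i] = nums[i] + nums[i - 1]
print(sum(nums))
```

148

i=1: nums[1] = 1+5 = 6 → [5, 6, 5, 5, 8, 2, 1, 6]
i=2: nums[2] = 5+6 = 11 → [5, 6, 11, 5, 8, 2, 1, 6]
i=3: nums[3] = 5+11 = 16 → [5, 6, 11, 16, 8, 2, 1, 6]
i=4: nums[4] = 8+16 = 24 → [5, 6, 11, 16, 24, 2, 1, 6]
i=5: nums[5] = 2+24 = 26 → [5, 6, 11, 16, 24, 26, 1, 6]
i=6: nums[6] = 1+26 = 27 → [5, 6, 11, 16, 24, 26, 27, 6]
i=7: nums[7] = 6+27 = 33 → [5, 6, 11, 16, 24, 26, 27, 33]
sum = 148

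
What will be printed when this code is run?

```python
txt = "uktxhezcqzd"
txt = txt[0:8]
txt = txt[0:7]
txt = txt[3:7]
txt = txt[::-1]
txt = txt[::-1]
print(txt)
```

xhez

slice [0:8] → 'uktxhezc'
slice [0:7] → 'uktxhez'
slice [3:7] → 'xhez'
reverse → 'zehx'
reverse → 'xhez'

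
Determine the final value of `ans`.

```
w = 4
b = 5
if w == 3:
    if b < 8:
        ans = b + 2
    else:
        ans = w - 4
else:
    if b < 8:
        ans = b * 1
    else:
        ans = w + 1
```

5

w=4, b=5
w == 3 is False; b < 8 is True
→ ans = b * 1 = 5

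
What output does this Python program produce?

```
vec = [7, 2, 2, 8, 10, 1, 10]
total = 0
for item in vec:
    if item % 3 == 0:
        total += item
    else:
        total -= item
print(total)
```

-40

item=7: not %3==0, total = 0-7 = -7
item=2: not %3==0, total = (-7)-2 = -9
item=2: not %3==0, total = (-9)-2 = -11
item=8: not %3==0, total = (-11)-8 = -19
item=10: not %3==0, total = (-19)-10 = -29
item=1: not %3==0, total = (-29)-1 = -30
item=10: not %3==0, total = (-30)-10 = -40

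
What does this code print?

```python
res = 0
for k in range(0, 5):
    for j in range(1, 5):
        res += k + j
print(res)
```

k=0,j=1: res = 0+1 = 1
k=0,j=2: res = 1+2 = 3
k=0,j=3: res = 3+3 = 6
k=0,j=4: res = 6+4 = 10
k=1,j=1: res = 10+2 = 12
k=1,j=2: res = 12+3 = 15
k=1,j=3: res = 15+4 = 19
k=1,j=4: res = 19+5 = 24
k=2,j=1: res = 24+3 = 27
k=2,j=2: res = 27+4 = 31
k=2,j=3: res = 31+5 = 36
k=2,j=4: res = 36+6 = 42
k=3,j=1: res = 42+4 = 46
k=3,j=2: res = 46+5 = 51
k=3,j=3: res = 51+6 = 57
k=3,j=4: res = 57+7 = 64
k=4,j=1: res = 64+5 = 69
k=4,j=2: res = 69+6 = 75
k=4,j=3: res = 75+7 = 82
k=4,j=4: res = 82+8 = 90

90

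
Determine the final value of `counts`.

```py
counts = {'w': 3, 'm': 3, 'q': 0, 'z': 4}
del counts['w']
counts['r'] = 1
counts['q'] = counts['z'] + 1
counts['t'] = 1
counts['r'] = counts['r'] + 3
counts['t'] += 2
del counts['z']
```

{'m': 3, 'q': 5, 'r': 4, 't': 3}

del 'w' → {'m': 3, 'q': 0, 'z': 4}
counts['r'] = 1 → {'m': 3, 'q': 0, 'z': 4, 'r': 1}
counts['q'] = counts['z']+1 = 5 → {'m': 3, 'q': 5, 'z': 4, 'r': 1}
counts['t'] = 1 → {'m': 3, 'q': 5, 'z': 4, 'r': 1, 't': 1}
counts['r'] = counts['r']+3 = 4 → {'m': 3, 'q': 5, 'z': 4, 'r': 4, 't': 1}
counts['t'] = 1+2 = 3 → {'m': 3, 'q': 5, 'z': 4, 'r': 4, 't': 3}
del 'z' → {'m': 3, 'q': 5, 'r': 4, 't': 3}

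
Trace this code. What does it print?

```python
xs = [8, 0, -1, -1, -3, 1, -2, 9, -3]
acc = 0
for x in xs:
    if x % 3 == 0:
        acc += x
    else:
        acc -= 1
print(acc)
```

-2

x=8: not %3==0, acc = 0-1 = -1
x=0: %3==0, acc = (-1)+0 = -1
x=-1: not %3==0, acc = (-1)-1 = -2
x=-1: not %3==0, acc = (-2)-1 = -3
x=-3: %3==0, acc = (-3)+(-3) = -6
x=1: not %3==0, acc = (-6)-1 = -7
x=-2: not %3==0, acc = (-7)-1 = -8
x=9: %3==0, acc = (-8)+9 = 1
x=-3: %3==0, acc = 1+(-3) = -2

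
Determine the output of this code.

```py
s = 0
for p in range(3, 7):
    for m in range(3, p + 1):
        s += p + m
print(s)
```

p=3,m=3: s = 0+6 = 6
p=4,m=3: s = 6+7 = 13
p=4,m=4: s = 13+8 = 21
p=5,m=3: s = 21+8 = 29
p=5,m=4: s = 29+9 = 38
p=5,m=5: s = 38+10 = 48
p=6,m=3: s = 48+9 = 57
p=6,m=4: s = 57+10 = 67
p=6,m=5: s = 67+11 = 78
p=6,m=6: s = 78+12 = 90

90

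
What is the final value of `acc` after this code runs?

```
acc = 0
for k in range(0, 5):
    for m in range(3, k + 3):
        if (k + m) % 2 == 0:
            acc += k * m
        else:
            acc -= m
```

60

k=1,m=3: even sum, acc = 0+3 = 3
k=2,m=3: odd sum, acc = 3-3 = 0
k=2,m=4: even sum, acc = 0+8 = 8
k=3,m=3: even sum, acc = 8+9 = 17
k=3,m=4: odd sum, acc = 17-4 = 13
k=3,m=5: even sum, acc = 13+15 = 28
k=4,m=3: odd sum, acc = 28-3 = 25
k=4,m=4: even sum, acc = 25+16 = 41
k=4,m=5: odd sum, acc = 41-5 = 36
k=4,m=6: even sum, acc = 36+24 = 60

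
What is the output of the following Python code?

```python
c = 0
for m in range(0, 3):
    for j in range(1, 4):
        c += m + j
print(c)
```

27

m=0,j=1: c = 0+1 = 1
m=0,j=2: c = 1+2 = 3
m=0,j=3: c = 3+3 = 6
m=1,j=1: c = 6+2 = 8
m=1,j=2: c = 8+3 = 11
m=1,j=3: c = 11+4 = 15
m=2,j=1: c = 15+3 = 18
m=2,j=2: c = 18+4 = 22
m=2,j=3: c = 22+5 = 27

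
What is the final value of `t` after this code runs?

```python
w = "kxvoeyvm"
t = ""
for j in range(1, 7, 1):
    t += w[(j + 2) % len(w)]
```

j=1: add w[3]='o' → 'o'
j=2: add w[4]='e' → 'oe'
j=3: add w[5]='y' → 'oey'
j=4: add w[6]='v' → 'oeyv'
j=5: add w[7]='m' → 'oeyvm'
j=6: add w[0]='k' → 'oeyvmk'

'oeyvmk'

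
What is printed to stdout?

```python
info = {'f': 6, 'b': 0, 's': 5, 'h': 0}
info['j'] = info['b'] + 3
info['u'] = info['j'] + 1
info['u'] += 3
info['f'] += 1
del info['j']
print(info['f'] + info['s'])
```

info['j'] = info['b']+3 = 3 → {'f': 6, 'b': 0, 's': 5, 'h': 0, 'j': 3}
info['u'] = info['j']+1 = 4 → {'f': 6, 'b': 0, 's': 5, 'h': 0, 'j': 3, 'u': 4}
info['u'] = 4+3 = 7 → {'f': 6, 'b': 0, 's': 5, 'h': 0, 'j': 3, 'u': 7}
info['f'] = 6+1 = 7 → {'f': 7, 'b': 0, 's': 5, 'h': 0, 'j': 3, 'u': 7}
del 'j' → {'f': 7, 'b': 0, 's': 5, 'h': 0, 'u': 7}
info['f']+info['s'] = 7+5 = 12

12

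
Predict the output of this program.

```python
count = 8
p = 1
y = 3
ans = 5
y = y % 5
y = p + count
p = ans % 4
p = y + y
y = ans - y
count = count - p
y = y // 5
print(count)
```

-10

y = 3%5 = 3
y = 1+8 = 9
p = 5%4 = 1
p = 9+9 = 18
y = 5-9 = -4
count = 8-18 = -10
y = (-4)//5 = -1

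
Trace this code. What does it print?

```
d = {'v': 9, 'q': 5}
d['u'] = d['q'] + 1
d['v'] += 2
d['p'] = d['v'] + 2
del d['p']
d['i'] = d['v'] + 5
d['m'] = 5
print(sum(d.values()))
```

43

d['u'] = d['q']+1 = 6 → {'v': 9, 'q': 5, 'u': 6}
d['v'] = 9+2 = 11 → {'v': 11, 'q': 5, 'u': 6}
d['p'] = d['v']+2 = 13 → {'v': 11, 'q': 5, 'u': 6, 'p': 13}
del 'p' → {'v': 11, 'q': 5, 'u': 6}
d['i'] = d['v']+5 = 16 → {'v': 11, 'q': 5, 'u': 6, 'i': 16}
d['m'] = 5 → {'v': 11, 'q': 5, 'u': 6, 'i': 16, 'm': 5}
sum of values = 43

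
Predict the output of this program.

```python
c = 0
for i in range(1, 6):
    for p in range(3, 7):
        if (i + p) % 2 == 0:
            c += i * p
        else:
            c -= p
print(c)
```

i=1,p=3: even sum, c = 0+3 = 3
i=1,p=4: odd sum, c = 3-4 = -1
i=1,p=5: even sum, c = (-1)+5 = 4
i=1,p=6: odd sum, c = 4-6 = -2
i=2,p=3: odd sum, c = (-2)-3 = -5
i=2,p=4: even sum, c = (-5)+8 = 3
i=2,p=5: odd sum, c = 3-5 = -2
i=2,p=6: even sum, c = (-2)+12 = 10
i=3,p=3: even sum, c = 10+9 = 19
i=3,p=4: odd sum, c = 19-4 = 15
i=3,p=5: even sum, c = 15+15 = 30
i=3,p=6: odd sum, c = 30-6 = 24
i=4,p=3: odd sum, c = 24-3 = 21
i=4,p=4: even sum, c = 21+16 = 37
i=4,p=5: odd sum, c = 37-5 = 32
i=4,p=6: even sum, c = 32+24 = 56
i=5,p=3: even sum, c = 56+15 = 71
i=5,p=4: odd sum, c = 71-4 = 67
i=5,p=5: even sum, c = 67+25 = 92
i=5,p=6: odd sum, c = 92-6 = 86

86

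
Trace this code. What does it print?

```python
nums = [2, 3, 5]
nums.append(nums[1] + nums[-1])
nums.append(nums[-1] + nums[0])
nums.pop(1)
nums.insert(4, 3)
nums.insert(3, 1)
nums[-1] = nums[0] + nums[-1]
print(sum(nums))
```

append nums[1]+nums[-1] = 3+5 = 8 → [2, 3, 5, 8]
append nums[-1]+nums[0] = 8+2 = 10 → [2, 3, 5, 8, 10]
pop(1) removes 3 → [2, 5, 8, 10]
insert 3 at 4 → [2, 5, 8, 10, 3]
insert 1 at 3 → [2, 5, 8, 1, 10, 3]
nums[-1] = nums[0]+nums[-1] = 2+3 = 5 → [2, 5, 8, 1, 10, 5]
sum = 31

31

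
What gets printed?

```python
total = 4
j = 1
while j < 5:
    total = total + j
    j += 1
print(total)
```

j=1: total = 4+1 = 5
j=2: total = 5+2 = 7
j=3: total = 7+3 = 10
j=4: total = 10+4 = 14

14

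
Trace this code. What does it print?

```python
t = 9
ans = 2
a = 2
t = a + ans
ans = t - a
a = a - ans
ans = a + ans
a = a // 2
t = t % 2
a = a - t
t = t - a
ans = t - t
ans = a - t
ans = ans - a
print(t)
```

0

t = 2+2 = 4
ans = 4-2 = 2
a = 2-2 = 0
ans = 0+2 = 2
a = 0//2 = 0
t = 4%2 = 0
a = 0-0 = 0
t = 0-0 = 0
ans = 0-0 = 0
ans = 0-0 = 0
ans = 0-0 = 0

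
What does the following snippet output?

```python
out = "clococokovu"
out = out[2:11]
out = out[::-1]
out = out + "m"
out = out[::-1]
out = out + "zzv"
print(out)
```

mococokovuzzv

slice [2:11] → 'ococokovu'
reverse → 'uvokococo'
+ 'm' → 'uvokococom'
reverse → 'mococokovu'
+ 'zzv' → 'mococokovuzzv'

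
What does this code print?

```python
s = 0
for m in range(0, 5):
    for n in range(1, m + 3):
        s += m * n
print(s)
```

155

m=0,n=1: s = 0+0 = 0
m=0,n=2: s = 0+0 = 0
m=1,n=1: s = 0+1 = 1
m=1,n=2: s = 1+2 = 3
m=1,n=3: s = 3+3 = 6
m=2,n=1: s = 6+2 = 8
m=2,n=2: s = 8+4 = 12
m=2,n=3: s = 12+6 = 18
m=2,n=4: s = 18+8 = 26
m=3,n=1: s = 26+3 = 29
m=3,n=2: s = 29+6 = 35
m=3,n=3: s = 35+9 = 44
m=3,n=4: s = 44+12 = 56
m=3,n=5: s = 56+15 = 71
m=4,n=1: s = 71+4 = 75
m=4,n=2: s = 75+8 = 83
m=4,n=3: s = 83+12 = 95
m=4,n=4: s = 95+16 = 111
m=4,n=5: s = 111+20 = 131
m=4,n=6: s = 131+24 = 155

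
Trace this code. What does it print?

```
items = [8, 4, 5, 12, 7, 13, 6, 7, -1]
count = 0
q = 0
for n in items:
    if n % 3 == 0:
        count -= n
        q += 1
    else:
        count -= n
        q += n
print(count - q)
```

-106

n=8: not %3==0, count = 0-8 = -8; q=8
n=4: not %3==0, count = (-8)-4 = -12; q=12
n=5: not %3==0, count = (-12)-5 = -17; q=17
n=12: %3==0, count = (-17)-12 = -29; q=18
n=7: not %3==0, count = (-29)-7 = -36; q=25
n=13: not %3==0, count = (-36)-13 = -49; q=38
n=6: %3==0, count = (-49)-6 = -55; q=39
n=7: not %3==0, count = (-55)-7 = -62; q=46
n=-1: not %3==0, count = (-62)-(-1) = -61; q=45
count-q = (-61)-45 = -106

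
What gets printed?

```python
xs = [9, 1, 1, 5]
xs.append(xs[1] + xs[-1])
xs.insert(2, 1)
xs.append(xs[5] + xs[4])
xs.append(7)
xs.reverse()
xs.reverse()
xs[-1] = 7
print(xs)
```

append xs[1]+xs[-1] = 1+5 = 6 → [9, 1, 1, 5, 6]
insert 1 at 2 → [9, 1, 1, 1, 5, 6]
append xs[5]+xs[4] = 6+5 = 11 → [9, 1, 1, 1, 5, 6, 11]
append 7 → [9, 1, 1, 1, 5, 6, 11, 7]
reverse → [7, 11, 6, 5, 1, 1, 1, 9]
reverse → [9, 1, 1, 1, 5, 6, 11, 7]
xs[-1] = 7 → [9, 1, 1, 1, 5, 6, 11, 7]

[9, 1, 1, 1, 5, 6, 11, 7]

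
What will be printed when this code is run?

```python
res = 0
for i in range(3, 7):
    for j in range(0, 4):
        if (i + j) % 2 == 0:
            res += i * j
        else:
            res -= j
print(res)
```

40

i=3,j=0: odd sum, res = 0-0 = 0
i=3,j=1: even sum, res = 0+3 = 3
i=3,j=2: odd sum, res = 3-2 = 1
i=3,j=3: even sum, res = 1+9 = 10
i=4,j=0: even sum, res = 10+0 = 10
i=4,j=1: odd sum, res = 10-1 = 9
i=4,j=2: even sum, res = 9+8 = 17
i=4,j=3: odd sum, res = 17-3 = 14
i=5,j=0: odd sum, res = 14-0 = 14
i=5,j=1: even sum, res = 14+5 = 19
i=5,j=2: odd sum, res = 19-2 = 17
i=5,j=3: even sum, res = 17+15 = 32
i=6,j=0: even sum, res = 32+0 = 32
i=6,j=1: odd sum, res = 32-1 = 31
i=6,j=2: even sum, res = 31+12 = 43
i=6,j=3: odd sum, res = 43-3 = 40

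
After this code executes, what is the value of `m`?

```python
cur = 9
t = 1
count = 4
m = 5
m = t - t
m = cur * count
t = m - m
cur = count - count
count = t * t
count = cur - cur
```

36

m = 1-1 = 0
m = 9*4 = 36
t = 36-36 = 0
cur = 4-4 = 0
count = 0*0 = 0
count = 0-0 = 0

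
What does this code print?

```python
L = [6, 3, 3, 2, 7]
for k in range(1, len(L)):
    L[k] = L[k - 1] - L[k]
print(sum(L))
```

k=1: L[1] = 6-3 = 3 → [6, 3, 3, 2, 7]
k=2: L[2] = 3-3 = 0 → [6, 3, 0, 2, 7]
k=3: L[3] = 0-2 = -2 → [6, 3, 0, -2, 7]
k=4: L[4] = (-2)-7 = -9 → [6, 3, 0, -2, -9]
sum = -2

-2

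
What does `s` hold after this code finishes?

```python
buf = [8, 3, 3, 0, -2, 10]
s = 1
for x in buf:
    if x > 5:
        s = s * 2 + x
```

30

x=8: >5, s = 1*2+8 = 10
x=3: not >5
x=3: not >5
x=0: not >5
x=-2: not >5
x=10: >5, s = 10*2+10 = 30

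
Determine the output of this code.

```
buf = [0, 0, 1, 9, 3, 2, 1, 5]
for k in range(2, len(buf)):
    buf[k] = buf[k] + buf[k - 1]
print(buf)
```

[0, 0, 1, 10, 13, 15, 16, 21]

k=2: buf[2] = 1+0 = 1 → [0, 0, 1, 9, 3, 2, 1, 5]
k=3: buf[3] = 9+1 = 10 → [0, 0, 1, 10, 3, 2, 1, 5]
k=4: buf[4] = 3+10 = 13 → [0, 0, 1, 10, 13, 2, 1, 5]
k=5: buf[5] = 2+13 = 15 → [0, 0, 1, 10, 13, 15, 1, 5]
k=6: buf[6] = 1+15 = 16 → [0, 0, 1, 10, 13, 15, 16, 5]
k=7: buf[7] = 5+16 = 21 → [0, 0, 1, 10, 13, 15, 16, 21]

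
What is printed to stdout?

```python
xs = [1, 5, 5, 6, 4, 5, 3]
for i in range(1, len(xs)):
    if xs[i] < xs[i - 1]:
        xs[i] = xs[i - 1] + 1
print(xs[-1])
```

i=1: 5>=1, unchanged → [1, 5, 5, 6, 4, 5, 3]
i=2: 5>=5, unchanged → [1, 5, 5, 6, 4, 5, 3]
i=3: 6>=5, unchanged → [1, 5, 5, 6, 4, 5, 3]
i=4: 4<6, xs[4] = 6+1 = 7 → [1, 5, 5, 6, 7, 5, 3]
i=5: 5<7, xs[5] = 7+1 = 8 → [1, 5, 5, 6, 7, 8, 3]
i=6: 3<8, xs[6] = 8+1 = 9 → [1, 5, 5, 6, 7, 8, 9]

9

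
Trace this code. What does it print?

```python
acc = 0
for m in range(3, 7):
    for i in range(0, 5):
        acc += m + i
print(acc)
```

m=3,i=0: acc = 0+3 = 3
m=3,i=1: acc = 3+4 = 7
m=3,i=2: acc = 7+5 = 12
m=3,i=3: acc = 12+6 = 18
m=3,i=4: acc = 18+7 = 25
m=4,i=0: acc = 25+4 = 29
m=4,i=1: acc = 29+5 = 34
m=4,i=2: acc = 34+6 = 40
m=4,i=3: acc = 40+7 = 47
m=4,i=4: acc = 47+8 = 55
m=5,i=0: acc = 55+5 = 60
m=5,i=1: acc = 60+6 = 66
m=5,i=2: acc = 66+7 = 73
m=5,i=3: acc = 73+8 = 81
m=5,i=4: acc = 81+9 = 90
m=6,i=0: acc = 90+6 = 96
m=6,i=1: acc = 96+7 = 103
m=6,i=2: acc = 103+8 = 111
m=6,i=3: acc = 111+9 = 120
m=6,i=4: acc = 120+10 = 130

130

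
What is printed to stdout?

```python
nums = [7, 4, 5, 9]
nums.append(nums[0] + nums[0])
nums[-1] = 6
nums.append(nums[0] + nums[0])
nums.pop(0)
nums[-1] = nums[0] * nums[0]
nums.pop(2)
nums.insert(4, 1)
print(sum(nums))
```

append nums[0]+nums[0] = 7+7 = 14 → [7, 4, 5, 9, 14]
nums[-1] = 6 → [7, 4, 5, 9, 6]
append nums[0]+nums[0] = 7+7 = 14 → [7, 4, 5, 9, 6, 14]
pop(0) removes 7 → [4, 5, 9, 6, 14]
nums[-1] = nums[0]*nums[0] = 4*4 = 16 → [4, 5, 9, 6, 16]
pop(2) removes 9 → [4, 5, 6, 16]
insert 1 at 4 → [4, 5, 6, 16, 1]
sum = 32

32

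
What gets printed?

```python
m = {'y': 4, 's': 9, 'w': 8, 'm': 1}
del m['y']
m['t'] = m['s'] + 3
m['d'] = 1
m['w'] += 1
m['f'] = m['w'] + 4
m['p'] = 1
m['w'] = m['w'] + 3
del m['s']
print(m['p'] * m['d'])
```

1

del 'y' → {'s': 9, 'w': 8, 'm': 1}
m['t'] = m['s']+3 = 12 → {'s': 9, 'w': 8, 'm': 1, 't': 12}
m['d'] = 1 → {'s': 9, 'w': 8, 'm': 1, 't': 12, 'd': 1}
m['w'] = 8+1 = 9 → {'s': 9, 'w': 9, 'm': 1, 't': 12, 'd': 1}
m['f'] = m['w']+4 = 13 → {'s': 9, 'w': 9, 'm': 1, 't': 12, 'd': 1, 'f': 13}
m['p'] = 1 → {'s': 9, 'w': 9, 'm': 1, 't': 12, 'd': 1, 'f': 13, 'p': 1}
m['w'] = m['w']+3 = 12 → {'s': 9, 'w': 12, 'm': 1, 't': 12, 'd': 1, 'f': 13, 'p': 1}
del 's' → {'w': 12, 'm': 1, 't': 12, 'd': 1, 'f': 13, 'p': 1}
m['p']*m['d'] = 1*1 = 1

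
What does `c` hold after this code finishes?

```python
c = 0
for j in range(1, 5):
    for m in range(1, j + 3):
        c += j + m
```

j=1,m=1: c = 0+2 = 2
j=1,m=2: c = 2+3 = 5
j=1,m=3: c = 5+4 = 9
j=2,m=1: c = 9+3 = 12
j=2,m=2: c = 12+4 = 16
j=2,m=3: c = 16+5 = 21
j=2,m=4: c = 21+6 = 27
j=3,m=1: c = 27+4 = 31
j=3,m=2: c = 31+5 = 36
j=3,m=3: c = 36+6 = 42
j=3,m=4: c = 42+7 = 49
j=3,m=5: c = 49+8 = 57
j=4,m=1: c = 57+5 = 62
j=4,m=2: c = 62+6 = 68
j=4,m=3: c = 68+7 = 75
j=4,m=4: c = 75+8 = 83
j=4,m=5: c = 83+9 = 92
j=4,m=6: c = 92+10 = 102

102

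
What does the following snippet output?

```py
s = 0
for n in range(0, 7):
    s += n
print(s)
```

21

n=0: s = 0+0 = 0
n=1: s = 0+1 = 1
n=2: s = 1+2 = 3
n=3: s = 3+3 = 6
n=4: s = 6+4 = 10
n=5: s = 10+5 = 15
n=6: s = 15+6 = 21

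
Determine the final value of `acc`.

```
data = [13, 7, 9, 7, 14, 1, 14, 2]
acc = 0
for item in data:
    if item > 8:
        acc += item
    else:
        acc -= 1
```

item=13: >8, acc = 0+13 = 13
item=7: not >8, acc = 13-1 = 12
item=9: >8, acc = 12+9 = 21
item=7: not >8, acc = 21-1 = 20
item=14: >8, acc = 20+14 = 34
item=1: not >8, acc = 34-1 = 33
item=14: >8, acc = 33+14 = 47
item=2: not >8, acc = 47-1 = 46

46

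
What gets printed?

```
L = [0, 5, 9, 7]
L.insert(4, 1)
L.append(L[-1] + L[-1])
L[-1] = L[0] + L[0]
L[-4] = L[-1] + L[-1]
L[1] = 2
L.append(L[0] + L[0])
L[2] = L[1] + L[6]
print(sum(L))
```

12

insert 1 at 4 → [0, 5, 9, 7, 1]
append L[-1]+L[-1] = 1+1 = 2 → [0, 5, 9, 7, 1, 2]
L[-1] = L[0]+L[0] = 0+0 = 0 → [0, 5, 9, 7, 1, 0]
L[-4] = L[-1]+L[-1] = 0+0 = 0 → [0, 5, 0, 7, 1, 0]
L[1] = 2 → [0, 2, 0, 7, 1, 0]
append L[0]+L[0] = 0+0 = 0 → [0, 2, 0, 7, 1, 0, 0]
L[2] = L[1]+L[6] = 2+0 = 2 → [0, 2, 2, 7, 1, 0, 0]
sum = 12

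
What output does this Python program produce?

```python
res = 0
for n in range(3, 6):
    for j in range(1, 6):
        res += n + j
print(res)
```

n=3,j=1: res = 0+4 = 4
n=3,j=2: res = 4+5 = 9
n=3,j=3: res = 9+6 = 15
n=3,j=4: res = 15+7 = 22
n=3,j=5: res = 22+8 = 30
n=4,j=1: res = 30+5 = 35
n=4,j=2: res = 35+6 = 41
n=4,j=3: res = 41+7 = 48
n=4,j=4: res = 48+8 = 56
n=4,j=5: res = 56+9 = 65
n=5,j=1: res = 65+6 = 71
n=5,j=2: res = 71+7 = 78
n=5,j=3: res = 78+8 = 86
n=5,j=4: res = 86+9 = 95
n=5,j=5: res = 95+10 = 105

105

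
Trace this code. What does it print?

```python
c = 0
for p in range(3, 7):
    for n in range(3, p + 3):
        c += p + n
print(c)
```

174

p=3,n=3: c = 0+6 = 6
p=3,n=4: c = 6+7 = 13
p=3,n=5: c = 13+8 = 21
p=4,n=3: c = 21+7 = 28
p=4,n=4: c = 28+8 = 36
p=4,n=5: c = 36+9 = 45
p=4,n=6: c = 45+10 = 55
p=5,n=3: c = 55+8 = 63
p=5,n=4: c = 63+9 = 72
p=5,n=5: c = 72+10 = 82
p=5,n=6: c = 82+11 = 93
p=5,n=7: c = 93+12 = 105
p=6,n=3: c = 105+9 = 114
p=6,n=4: c = 114+10 = 124
p=6,n=5: c = 124+11 = 135
p=6,n=6: c = 135+12 = 147
p=6,n=7: c = 147+13 = 160
p=6,n=8: c = 160+14 = 174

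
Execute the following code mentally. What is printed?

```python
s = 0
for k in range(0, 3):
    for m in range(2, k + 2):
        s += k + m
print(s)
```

k=1,m=2: s = 0+3 = 3
k=2,m=2: s = 3+4 = 7
k=2,m=3: s = 7+5 = 12

12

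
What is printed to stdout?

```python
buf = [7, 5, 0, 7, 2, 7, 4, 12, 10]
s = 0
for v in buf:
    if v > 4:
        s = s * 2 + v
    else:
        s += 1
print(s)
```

450

v=7: >4, s = 0*2+7 = 7
v=5: >4, s = 7*2+5 = 19
v=0: not >4, s = 19+1 = 20
v=7: >4, s = 20*2+7 = 47
v=2: not >4, s = 47+1 = 48
v=7: >4, s = 48*2+7 = 103
v=4: not >4, s = 103+1 = 104
v=12: >4, s = 104*2+12 = 220
v=10: >4, s = 220*2+10 = 450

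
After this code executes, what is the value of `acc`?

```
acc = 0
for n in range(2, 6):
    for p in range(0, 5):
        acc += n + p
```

n=2,p=0: acc = 0+2 = 2
n=2,p=1: acc = 2+3 = 5
n=2,p=2: acc = 5+4 = 9
n=2,p=3: acc = 9+5 = 14
n=2,p=4: acc = 14+6 = 20
n=3,p=0: acc = 20+3 = 23
n=3,p=1: acc = 23+4 = 27
n=3,p=2: acc = 27+5 = 32
n=3,p=3: acc = 32+6 = 38
n=3,p=4: acc = 38+7 = 45
n=4,p=0: acc = 45+4 = 49
n=4,p=1: acc = 49+5 = 54
n=4,p=2: acc = 54+6 = 60
n=4,p=3: acc = 60+7 = 67
n=4,p=4: acc = 67+8 = 75
n=5,p=0: acc = 75+5 = 80
n=5,p=1: acc = 80+6 = 86
n=5,p=2: acc = 86+7 = 93
n=5,p=3: acc = 93+8 = 101
n=5,p=4: acc = 101+9 = 110

110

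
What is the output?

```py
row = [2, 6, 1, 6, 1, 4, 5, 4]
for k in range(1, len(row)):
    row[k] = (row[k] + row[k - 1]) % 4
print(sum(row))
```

8

k=1: row[1] = (6+2)%4 = 0 → [2, 0, 1, 6, 1, 4, 5, 4]
k=2: row[2] = (1+0)%4 = 1 → [2, 0, 1, 6, 1, 4, 5, 4]
k=3: row[3] = (6+1)%4 = 3 → [2, 0, 1, 3, 1, 4, 5, 4]
k=4: row[4] = (1+3)%4 = 0 → [2, 0, 1, 3, 0, 4, 5, 4]
k=5: row[5] = (4+0)%4 = 0 → [2, 0, 1, 3, 0, 0, 5, 4]
k=6: row[6] = (5+0)%4 = 1 → [2, 0, 1, 3, 0, 0, 1, 4]
k=7: row[7] = (4+1)%4 = 1 → [2, 0, 1, 3, 0, 0, 1, 1]
sum = 8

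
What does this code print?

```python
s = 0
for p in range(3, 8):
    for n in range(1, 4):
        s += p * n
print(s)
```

150

p=3,n=1: s = 0+3 = 3
p=3,n=2: s = 3+6 = 9
p=3,n=3: s = 9+9 = 18
p=4,n=1: s = 18+4 = 22
p=4,n=2: s = 22+8 = 30
p=4,n=3: s = 30+12 = 42
p=5,n=1: s = 42+5 = 47
p=5,n=2: s = 47+10 = 57
p=5,n=3: s = 57+15 = 72
p=6,n=1: s = 72+6 = 78
p=6,n=2: s = 78+12 = 90
p=6,n=3: s = 90+18 = 108
p=7,n=1: s = 108+7 = 115
p=7,n=2: s = 115+14 = 129
p=7,n=3: s = 129+21 = 150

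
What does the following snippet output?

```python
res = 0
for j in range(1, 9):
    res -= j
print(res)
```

-36

j=1: res = 0-1 = -1
j=2: res = (-1)-2 = -3
j=3: res = (-3)-3 = -6
j=4: res = (-6)-4 = -10
j=5: res = (-10)-5 = -15
j=6: res = (-15)-6 = -21
j=7: res = (-21)-7 = -28
j=8: res = (-28)-8 = -36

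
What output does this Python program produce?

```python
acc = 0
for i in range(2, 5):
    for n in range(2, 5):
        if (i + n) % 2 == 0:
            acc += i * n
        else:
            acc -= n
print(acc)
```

i=2,n=2: even sum, acc = 0+4 = 4
i=2,n=3: odd sum, acc = 4-3 = 1
i=2,n=4: even sum, acc = 1+8 = 9
i=3,n=2: odd sum, acc = 9-2 = 7
i=3,n=3: even sum, acc = 7+9 = 16
i=3,n=4: odd sum, acc = 16-4 = 12
i=4,n=2: even sum, acc = 12+8 = 20
i=4,n=3: odd sum, acc = 20-3 = 17
i=4,n=4: even sum, acc = 17+16 = 33

33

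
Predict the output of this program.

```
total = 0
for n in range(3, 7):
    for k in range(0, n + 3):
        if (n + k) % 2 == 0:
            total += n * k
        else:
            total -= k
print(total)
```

232

n=3,k=0: odd sum, total = 0-0 = 0
n=3,k=1: even sum, total = 0+3 = 3
n=3,k=2: odd sum, total = 3-2 = 1
n=3,k=3: even sum, total = 1+9 = 10
n=3,k=4: odd sum, total = 10-4 = 6
n=3,k=5: even sum, total = 6+15 = 21
n=4,k=0: even sum, total = 21+0 = 21
n=4,k=1: odd sum, total = 21-1 = 20
n=4,k=2: even sum, total = 20+8 = 28
n=4,k=3: odd sum, total = 28-3 = 25
n=4,k=4: even sum, total = 25+16 = 41
n=4,k=5: odd sum, total = 41-5 = 36
n=4,k=6: even sum, total = 36+24 = 60
n=5,k=0: odd sum, total = 60-0 = 60
n=5,k=1: even sum, total = 60+5 = 65
n=5,k=2: odd sum, total = 65-2 = 63
n=5,k=3: even sum, total = 63+15 = 78
n=5,k=4: odd sum, total = 78-4 = 74
n=5,k=5: even sum, total = 74+25 = 99
n=5,k=6: odd sum, total = 99-6 = 93
n=5,k=7: even sum, total = 93+35 = 128
n=6,k=0: even sum, total = 128+0 = 128
n=6,k=1: odd sum, total = 128-1 = 127
n=6,k=2: even sum, total = 127+12 = 139
n=6,k=3: odd sum, total = 139-3 = 136
n=6,k=4: even sum, total = 136+24 = 160
n=6,k=5: odd sum, total = 160-5 = 155
n=6,k=6: even sum, total = 155+36 = 191
n=6,k=7: odd sum, total = 191-7 = 184
n=6,k=8: even sum, total = 184+48 = 232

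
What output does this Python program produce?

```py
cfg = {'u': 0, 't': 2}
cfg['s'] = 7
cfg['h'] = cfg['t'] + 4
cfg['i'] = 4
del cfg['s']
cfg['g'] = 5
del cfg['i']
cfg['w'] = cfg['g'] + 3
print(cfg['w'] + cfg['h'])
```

cfg['s'] = 7 → {'u': 0, 't': 2, 's': 7}
cfg['h'] = cfg['t']+4 = 6 → {'u': 0, 't': 2, 's': 7, 'h': 6}
cfg['i'] = 4 → {'u': 0, 't': 2, 's': 7, 'h': 6, 'i': 4}
del 's' → {'u': 0, 't': 2, 'h': 6, 'i': 4}
cfg['g'] = 5 → {'u': 0, 't': 2, 'h': 6, 'i': 4, 'g': 5}
del 'i' → {'u': 0, 't': 2, 'h': 6, 'g': 5}
cfg['w'] = cfg['g']+3 = 8 → {'u': 0, 't': 2, 'h': 6, 'g': 5, 'w': 8}
cfg['w']+cfg['h'] = 8+6 = 14

14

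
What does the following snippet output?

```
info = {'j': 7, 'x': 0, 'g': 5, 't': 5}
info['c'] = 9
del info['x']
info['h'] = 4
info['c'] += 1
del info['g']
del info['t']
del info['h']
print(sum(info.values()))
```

17

info['c'] = 9 → {'j': 7, 'x': 0, 'g': 5, 't': 5, 'c': 9}
del 'x' → {'j': 7, 'g': 5, 't': 5, 'c': 9}
info['h'] = 4 → {'j': 7, 'g': 5, 't': 5, 'c': 9, 'h': 4}
info['c'] = 9+1 = 10 → {'j': 7, 'g': 5, 't': 5, 'c': 10, 'h': 4}
del 'g' → {'j': 7, 't': 5, 'c': 10, 'h': 4}
del 't' → {'j': 7, 'c': 10, 'h': 4}
del 'h' → {'j': 7, 'c': 10}
sum of values = 17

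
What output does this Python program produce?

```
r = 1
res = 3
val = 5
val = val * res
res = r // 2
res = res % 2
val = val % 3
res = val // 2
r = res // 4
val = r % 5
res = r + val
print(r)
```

val = 5*3 = 15
res = 1//2 = 0
res = 0%2 = 0
val = 15%3 = 0
res = 0//2 = 0
r = 0//4 = 0
val = 0%5 = 0
res = 0+0 = 0

0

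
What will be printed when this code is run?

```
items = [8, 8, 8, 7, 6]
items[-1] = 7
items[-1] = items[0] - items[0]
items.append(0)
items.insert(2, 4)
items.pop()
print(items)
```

items[-1] = 7 → [8, 8, 8, 7, 7]
items[-1] = items[0]-items[0] = 8-8 = 0 → [8, 8, 8, 7, 0]
append 0 → [8, 8, 8, 7, 0, 0]
insert 4 at 2 → [8, 8, 4, 8, 7, 0, 0]
pop() removes 0 → [8, 8, 4, 8, 7, 0]

[8, 8, 4, 8, 7, 0]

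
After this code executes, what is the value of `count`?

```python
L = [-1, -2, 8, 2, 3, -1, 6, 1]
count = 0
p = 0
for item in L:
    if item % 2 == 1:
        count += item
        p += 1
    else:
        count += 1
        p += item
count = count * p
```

item=-1: odd, count = 0+(-1) = -1; p=1
item=-2: not odd, count = (-1)+1 = 0; p=-1
item=8: not odd, count = 0+1 = 1; p=7
item=2: not odd, count = 1+1 = 2; p=9
item=3: odd, count = 2+3 = 5; p=10
item=-1: odd, count = 5+(-1) = 4; p=11
item=6: not odd, count = 4+1 = 5; p=17
item=1: odd, count = 5+1 = 6; p=18
count*p = 6*18 = 108

108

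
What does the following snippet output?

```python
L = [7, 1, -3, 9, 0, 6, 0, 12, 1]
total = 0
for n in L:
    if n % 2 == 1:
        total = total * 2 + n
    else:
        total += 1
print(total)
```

n=7: odd, total = 0*2+7 = 7
n=1: odd, total = 7*2+1 = 15
n=-3: odd, total = 15*2+(-3) = 27
n=9: odd, total = 27*2+9 = 63
n=0: not odd, total = 63+1 = 64
n=6: not odd, total = 64+1 = 65
n=0: not odd, total = 65+1 = 66
n=12: not odd, total = 66+1 = 67
n=1: odd, total = 67*2+1 = 135

135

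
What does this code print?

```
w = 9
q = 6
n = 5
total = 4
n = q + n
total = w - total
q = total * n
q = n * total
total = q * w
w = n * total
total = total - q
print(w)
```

5445

n = 6+5 = 11
total = 9-4 = 5
q = 5*11 = 55
q = 11*5 = 55
total = 55*9 = 495
w = 11*495 = 5445
total = 495-55 = 440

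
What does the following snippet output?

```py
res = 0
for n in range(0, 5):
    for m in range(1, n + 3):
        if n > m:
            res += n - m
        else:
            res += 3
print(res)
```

52

n=0,m=1: not 0>1, res = 0+3 = 3
n=0,m=2: not 0>2, res = 3+3 = 6
n=1,m=1: not 1>1, res = 6+3 = 9
n=1,m=2: not 1>2, res = 9+3 = 12
n=1,m=3: not 1>3, res = 12+3 = 15
n=2,m=1: 2>1, res = 15+1 = 16
n=2,m=2: not 2>2, res = 16+3 = 19
n=2,m=3: not 2>3, res = 19+3 = 22
n=2,m=4: not 2>4, res = 22+3 = 25
n=3,m=1: 3>1, res = 25+2 = 27
n=3,m=2: 3>2, res = 27+1 = 28
n=3,m=3: not 3>3, res = 28+3 = 31
n=3,m=4: not 3>4, res = 31+3 = 34
n=3,m=5: not 3>5, res = 34+3 = 37
n=4,m=1: 4>1, res = 37+3 = 40
n=4,m=2: 4>2, res = 40+2 = 42
n=4,m=3: 4>3, res = 42+1 = 43
n=4,m=4: not 4>4, res = 43+3 = 46
n=4,m=5: not 4>5, res = 46+3 = 49
n=4,m=6: not 4>6, res = 49+3 = 52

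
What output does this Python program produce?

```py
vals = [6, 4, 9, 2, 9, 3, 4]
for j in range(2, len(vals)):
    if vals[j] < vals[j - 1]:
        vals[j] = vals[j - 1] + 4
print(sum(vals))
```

95

j=2: 9>=4, unchanged → [6, 4, 9, 2, 9, 3, 4]
j=3: 2<9, vals[3] = 9+4 = 13 → [6, 4, 9, 13, 9, 3, 4]
j=4: 9<13, vals[4] = 13+4 = 17 → [6, 4, 9, 13, 17, 3, 4]
j=5: 3<17, vals[5] = 17+4 = 21 → [6, 4, 9, 13, 17, 21, 4]
j=6: 4<21, vals[6] = 21+4 = 25 → [6, 4, 9, 13, 17, 21, 25]
sum = 95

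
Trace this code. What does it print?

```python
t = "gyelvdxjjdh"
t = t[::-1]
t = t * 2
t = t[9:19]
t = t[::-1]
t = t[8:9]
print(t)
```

reverse → 'hdjjxdvleyg'
repeat ×2 → 'hdjjxdvleyghdjjxdvleyg'
slice [9:19] → 'yghdjjxdvl'
reverse → 'lvdxjjdhgy'
slice [8:9] → 'g'

g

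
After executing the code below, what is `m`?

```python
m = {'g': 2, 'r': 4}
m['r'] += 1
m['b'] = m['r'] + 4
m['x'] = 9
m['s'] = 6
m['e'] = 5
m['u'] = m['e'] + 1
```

m['r'] = 4+1 = 5 → {'g': 2, 'r': 5}
m['b'] = m['r']+4 = 9 → {'g': 2, 'r': 5, 'b': 9}
m['x'] = 9 → {'g': 2, 'r': 5, 'b': 9, 'x': 9}
m['s'] = 6 → {'g': 2, 'r': 5, 'b': 9, 'x': 9, 's': 6}
m['e'] = 5 → {'g': 2, 'r': 5, 'b': 9, 'x': 9, 's': 6, 'e': 5}
m['u'] = m['e']+1 = 6 → {'g': 2, 'r': 5, 'b': 9, 'x': 9, 's': 6, 'e': 5, 'u': 6}

{'g': 2, 'r': 5, 'b': 9, 'x': 9, 's': 6, 'e': 5, 'u': 6}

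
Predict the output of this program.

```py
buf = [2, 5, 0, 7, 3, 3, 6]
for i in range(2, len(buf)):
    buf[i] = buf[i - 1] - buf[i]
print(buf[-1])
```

-14

i=2: buf[2] = 5-0 = 5 → [2, 5, 5, 7, 3, 3, 6]
i=3: buf[3] = 5-7 = -2 → [2, 5, 5, -2, 3, 3, 6]
i=4: buf[4] = (-2)-3 = -5 → [2, 5, 5, -2, -5, 3, 6]
i=5: buf[5] = (-5)-3 = -8 → [2, 5, 5, -2, -5, -8, 6]
i=6: buf[6] = (-8)-6 = -14 → [2, 5, 5, -2, -5, -8, -14]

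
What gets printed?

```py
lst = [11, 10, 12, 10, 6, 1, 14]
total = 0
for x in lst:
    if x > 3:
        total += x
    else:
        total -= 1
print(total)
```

x=11: >3, total = 0+11 = 11
x=10: >3, total = 11+10 = 21
x=12: >3, total = 21+12 = 33
x=10: >3, total = 33+10 = 43
x=6: >3, total = 43+6 = 49
x=1: not >3, total = 49-1 = 48
x=14: >3, total = 48+14 = 62

62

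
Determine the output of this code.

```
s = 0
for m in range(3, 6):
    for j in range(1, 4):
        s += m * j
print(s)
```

m=3,j=1: s = 0+3 = 3
m=3,j=2: s = 3+6 = 9
m=3,j=3: s = 9+9 = 18
m=4,j=1: s = 18+4 = 22
m=4,j=2: s = 22+8 = 30
m=4,j=3: s = 30+12 = 42
m=5,j=1: s = 42+5 = 47
m=5,j=2: s = 47+10 = 57
m=5,j=3: s = 57+15 = 72

72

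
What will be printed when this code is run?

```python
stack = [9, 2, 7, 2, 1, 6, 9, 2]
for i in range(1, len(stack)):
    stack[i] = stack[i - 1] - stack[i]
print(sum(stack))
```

-36

i=1: stack[1] = 9-2 = 7 → [9, 7, 7, 2, 1, 6, 9, 2]
i=2: stack[2] = 7-7 = 0 → [9, 7, 0, 2, 1, 6, 9, 2]
i=3: stack[3] = 0-2 = -2 → [9, 7, 0, -2, 1, 6, 9, 2]
i=4: stack[4] = (-2)-1 = -3 → [9, 7, 0, -2, -3, 6, 9, 2]
i=5: stack[5] = (-3)-6 = -9 → [9, 7, 0, -2, -3, -9, 9, 2]
i=6: stack[6] = (-9)-9 = -18 → [9, 7, 0, -2, -3, -9, -18, 2]
i=7: stack[7] = (-18)-2 = -20 → [9, 7, 0, -2, -3, -9, -18, -20]
sum = -36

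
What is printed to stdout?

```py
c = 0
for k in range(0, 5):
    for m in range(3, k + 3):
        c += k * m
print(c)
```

125

k=1,m=3: c = 0+3 = 3
k=2,m=3: c = 3+6 = 9
k=2,m=4: c = 9+8 = 17
k=3,m=3: c = 17+9 = 26
k=3,m=4: c = 26+12 = 38
k=3,m=5: c = 38+15 = 53
k=4,m=3: c = 53+12 = 65
k=4,m=4: c = 65+16 = 81
k=4,m=5: c = 81+20 = 101
k=4,m=6: c = 101+24 = 125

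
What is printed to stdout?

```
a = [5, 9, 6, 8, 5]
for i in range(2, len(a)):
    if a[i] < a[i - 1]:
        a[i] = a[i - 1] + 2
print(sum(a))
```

i=2: 6<9, a[2] = 9+2 = 11 → [5, 9, 11, 8, 5]
i=3: 8<11, a[3] = 11+2 = 13 → [5, 9, 11, 13, 5]
i=4: 5<13, a[4] = 13+2 = 15 → [5, 9, 11, 13, 15]
sum = 53

53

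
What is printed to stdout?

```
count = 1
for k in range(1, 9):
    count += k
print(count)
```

37

k=1: count = 1+1 = 2
k=2: count = 2+2 = 4
k=3: count = 4+3 = 7
k=4: count = 7+4 = 11
k=5: count = 11+5 = 16
k=6: count = 16+6 = 22
k=7: count = 22+7 = 29
k=8: count = 29+8 = 37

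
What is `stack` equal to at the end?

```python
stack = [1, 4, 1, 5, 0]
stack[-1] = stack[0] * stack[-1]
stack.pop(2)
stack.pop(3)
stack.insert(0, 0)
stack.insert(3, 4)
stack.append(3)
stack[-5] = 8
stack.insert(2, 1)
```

stack[-1] = stack[0]*stack[-1] = 1*0 = 0 → [1, 4, 1, 5, 0]
pop(2) removes 1 → [1, 4, 5, 0]
pop(3) removes 0 → [1, 4, 5]
insert 0 at 0 → [0, 1, 4, 5]
insert 4 at 3 → [0, 1, 4, 4, 5]
append 3 → [0, 1, 4, 4, 5, 3]
stack[-5] = 8 → [0, 8, 4, 4, 5, 3]
insert 1 at 2 → [0, 8, 1, 4, 4, 5, 3]

[0, 8, 1, 4, 4, 5, 3]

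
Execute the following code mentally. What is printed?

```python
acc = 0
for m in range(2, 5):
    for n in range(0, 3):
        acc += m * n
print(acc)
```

m=2,n=0: acc = 0+0 = 0
m=2,n=1: acc = 0+2 = 2
m=2,n=2: acc = 2+4 = 6
m=3,n=0: acc = 6+0 = 6
m=3,n=1: acc = 6+3 = 9
m=3,n=2: acc = 9+6 = 15
m=4,n=0: acc = 15+0 = 15
m=4,n=1: acc = 15+4 = 19
m=4,n=2: acc = 19+8 = 27

27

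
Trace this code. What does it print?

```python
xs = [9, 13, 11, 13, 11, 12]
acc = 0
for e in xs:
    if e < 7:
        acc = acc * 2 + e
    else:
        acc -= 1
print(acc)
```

-6

e=9: not <7, acc = 0-1 = -1
e=13: not <7, acc = (-1)-1 = -2
e=11: not <7, acc = (-2)-1 = -3
e=13: not <7, acc = (-3)-1 = -4
e=11: not <7, acc = (-4)-1 = -5
e=12: not <7, acc = (-5)-1 = -6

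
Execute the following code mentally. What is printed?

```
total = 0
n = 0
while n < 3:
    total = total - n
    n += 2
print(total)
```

-2

n=0: total = 0-0 = 0
n=2: total = 0-2 = -2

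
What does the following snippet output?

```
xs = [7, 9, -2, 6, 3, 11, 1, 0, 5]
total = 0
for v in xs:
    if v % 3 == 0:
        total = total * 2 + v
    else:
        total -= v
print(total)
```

v=7: not %3==0, total = 0-7 = -7
v=9: %3==0, total = (-7)*2+9 = -5
v=-2: not %3==0, total = (-5)-(-2) = -3
v=6: %3==0, total = (-3)*2+6 = 0
v=3: %3==0, total = 0*2+3 = 3
v=11: not %3==0, total = 3-11 = -8
v=1: not %3==0, total = (-8)-1 = -9
v=0: %3==0, total = (-9)*2+0 = -18
v=5: not %3==0, total = (-18)-5 = -23

-23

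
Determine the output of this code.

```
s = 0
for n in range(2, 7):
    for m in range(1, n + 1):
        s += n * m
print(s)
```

n=2,m=1: s = 0+2 = 2
n=2,m=2: s = 2+4 = 6
n=3,m=1: s = 6+3 = 9
n=3,m=2: s = 9+6 = 15
n=3,m=3: s = 15+9 = 24
n=4,m=1: s = 24+4 = 28
n=4,m=2: s = 28+8 = 36
n=4,m=3: s = 36+12 = 48
n=4,m=4: s = 48+16 = 64
n=5,m=1: s = 64+5 = 69
n=5,m=2: s = 69+10 = 79
n=5,m=3: s = 79+15 = 94
n=5,m=4: s = 94+20 = 114
n=5,m=5: s = 114+25 = 139
n=6,m=1: s = 139+6 = 145
n=6,m=2: s = 145+12 = 157
n=6,m=3: s = 157+18 = 175
n=6,m=4: s = 175+24 = 199
n=6,m=5: s = 199+30 = 229
n=6,m=6: s = 229+36 = 265

265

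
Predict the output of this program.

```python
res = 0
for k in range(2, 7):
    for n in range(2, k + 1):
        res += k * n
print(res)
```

245

k=2,n=2: res = 0+4 = 4
k=3,n=2: res = 4+6 = 10
k=3,n=3: res = 10+9 = 19
k=4,n=2: res = 19+8 = 27
k=4,n=3: res = 27+12 = 39
k=4,n=4: res = 39+16 = 55
k=5,n=2: res = 55+10 = 65
k=5,n=3: res = 65+15 = 80
k=5,n=4: res = 80+20 = 100
k=5,n=5: res = 100+25 = 125
k=6,n=2: res = 125+12 = 137
k=6,n=3: res = 137+18 = 155
k=6,n=4: res = 155+24 = 179
k=6,n=5: res = 179+30 = 209
k=6,n=6: res = 209+36 = 245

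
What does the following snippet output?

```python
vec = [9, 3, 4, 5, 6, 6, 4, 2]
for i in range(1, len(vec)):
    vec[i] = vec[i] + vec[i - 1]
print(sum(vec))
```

194

i=1: vec[1] = 3+9 = 12 → [9, 12, 4, 5, 6, 6, 4, 2]
i=2: vec[2] = 4+12 = 16 → [9, 12, 16, 5, 6, 6, 4, 2]
i=3: vec[3] = 5+16 = 21 → [9, 12, 16, 21, 6, 6, 4, 2]
i=4: vec[4] = 6+21 = 27 → [9, 12, 16, 21, 27, 6, 4, 2]
i=5: vec[5] = 6+27 = 33 → [9, 12, 16, 21, 27, 33, 4, 2]
i=6: vec[6] = 4+33 = 37 → [9, 12, 16, 21, 27, 33, 37, 2]
i=7: vec[7] = 2+37 = 39 → [9, 12, 16, 21, 27, 33, 37, 39]
sum = 194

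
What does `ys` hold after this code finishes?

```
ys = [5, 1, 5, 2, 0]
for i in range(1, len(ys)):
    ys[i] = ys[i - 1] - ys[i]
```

[5, 4, -1, -3, -3]

i=1: ys[1] = 5-1 = 4 → [5, 4, 5, 2, 0]
i=2: ys[2] = 4-5 = -1 → [5, 4, -1, 2, 0]
i=3: ys[3] = (-1)-2 = -3 → [5, 4, -1, -3, 0]
i=4: ys[4] = (-3)-0 = -3 → [5, 4, -1, -3, -3]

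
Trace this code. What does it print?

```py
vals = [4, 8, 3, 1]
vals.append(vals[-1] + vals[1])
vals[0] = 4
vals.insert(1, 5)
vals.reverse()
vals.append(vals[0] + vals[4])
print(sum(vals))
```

append vals[-1]+vals[1] = 1+8 = 9 → [4, 8, 3, 1, 9]
vals[0] = 4 → [4, 8, 3, 1, 9]
insert 5 at 1 → [4, 5, 8, 3, 1, 9]
reverse → [9, 1, 3, 8, 5, 4]
append vals[0]+vals[4] = 9+5 = 14 → [9, 1, 3, 8, 5, 4, 14]
sum = 44

44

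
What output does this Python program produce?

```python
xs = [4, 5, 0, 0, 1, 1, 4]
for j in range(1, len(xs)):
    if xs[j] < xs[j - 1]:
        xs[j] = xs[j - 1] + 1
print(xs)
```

[4, 5, 6, 7, 8, 9, 10]

j=1: 5>=4, unchanged → [4, 5, 0, 0, 1, 1, 4]
j=2: 0<5, xs[2] = 5+1 = 6 → [4, 5, 6, 0, 1, 1, 4]
j=3: 0<6, xs[3] = 6+1 = 7 → [4, 5, 6, 7, 1, 1, 4]
j=4: 1<7, xs[4] = 7+1 = 8 → [4, 5, 6, 7, 8, 1, 4]
j=5: 1<8, xs[5] = 8+1 = 9 → [4, 5, 6, 7, 8, 9, 4]
j=6: 4<9, xs[6] = 9+1 = 10 → [4, 5, 6, 7, 8, 9, 10]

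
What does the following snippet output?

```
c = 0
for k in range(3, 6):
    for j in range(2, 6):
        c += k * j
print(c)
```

168

k=3,j=2: c = 0+6 = 6
k=3,j=3: c = 6+9 = 15
k=3,j=4: c = 15+12 = 27
k=3,j=5: c = 27+15 = 42
k=4,j=2: c = 42+8 = 50
k=4,j=3: c = 50+12 = 62
k=4,j=4: c = 62+16 = 78
k=4,j=5: c = 78+20 = 98
k=5,j=2: c = 98+10 = 108
k=5,j=3: c = 108+15 = 123
k=5,j=4: c = 123+20 = 143
k=5,j=5: c = 143+25 = 168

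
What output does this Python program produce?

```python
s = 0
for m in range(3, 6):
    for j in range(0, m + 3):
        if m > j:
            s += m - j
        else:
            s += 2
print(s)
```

49

m=3,j=0: 3>0, s = 0+3 = 3
m=3,j=1: 3>1, s = 3+2 = 5
m=3,j=2: 3>2, s = 5+1 = 6
m=3,j=3: not 3>3, s = 6+2 = 8
m=3,j=4: not 3>4, s = 8+2 = 10
m=3,j=5: not 3>5, s = 10+2 = 12
m=4,j=0: 4>0, s = 12+4 = 16
m=4,j=1: 4>1, s = 16+3 = 19
m=4,j=2: 4>2, s = 19+2 = 21
m=4,j=3: 4>3, s = 21+1 = 22
m=4,j=4: not 4>4, s = 22+2 = 24
m=4,j=5: not 4>5, s = 24+2 = 26
m=4,j=6: not 4>6, s = 26+2 = 28
m=5,j=0: 5>0, s = 28+5 = 33
m=5,j=1: 5>1, s = 33+4 = 37
m=5,j=2: 5>2, s = 37+3 = 40
m=5,j=3: 5>3, s = 40+2 = 42
m=5,j=4: 5>4, s = 42+1 = 43
m=5,j=5: not 5>5, s = 43+2 = 45
m=5,j=6: not 5>6, s = 45+2 = 47
m=5,j=7: not 5>7, s = 47+2 = 49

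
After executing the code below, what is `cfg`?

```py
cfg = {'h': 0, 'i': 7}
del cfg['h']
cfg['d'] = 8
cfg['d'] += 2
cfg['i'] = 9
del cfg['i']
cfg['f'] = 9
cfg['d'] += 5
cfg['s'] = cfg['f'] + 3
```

del 'h' → {'i': 7}
cfg['d'] = 8 → {'i': 7, 'd': 8}
cfg['d'] = 8+2 = 10 → {'i': 7, 'd': 10}
cfg['i'] = 9 → {'i': 9, 'd': 10}
del 'i' → {'d': 10}
cfg['f'] = 9 → {'d': 10, 'f': 9}
cfg['d'] = 10+5 = 15 → {'d': 15, 'f': 9}
cfg['s'] = cfg['f']+3 = 12 → {'d': 15, 'f': 9, 's': 12}

{'d': 15, 'f': 9, 's': 12}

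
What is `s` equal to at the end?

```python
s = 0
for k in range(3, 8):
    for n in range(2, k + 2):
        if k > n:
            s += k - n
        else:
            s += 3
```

k=3,n=2: 3>2, s = 0+1 = 1
k=3,n=3: not 3>3, s = 1+3 = 4
k=3,n=4: not 3>4, s = 4+3 = 7
k=4,n=2: 4>2, s = 7+2 = 9
k=4,n=3: 4>3, s = 9+1 = 10
k=4,n=4: not 4>4, s = 10+3 = 13
k=4,n=5: not 4>5, s = 13+3 = 16
k=5,n=2: 5>2, s = 16+3 = 19
k=5,n=3: 5>3, s = 19+2 = 21
k=5,n=4: 5>4, s = 21+1 = 22
k=5,n=5: not 5>5, s = 22+3 = 25
k=5,n=6: not 5>6, s = 25+3 = 28
k=6,n=2: 6>2, s = 28+4 = 32
k=6,n=3: 6>3, s = 32+3 = 35
k=6,n=4: 6>4, s = 35+2 = 37
k=6,n=5: 6>5, s = 37+1 = 38
k=6,n=6: not 6>6, s = 38+3 = 41
k=6,n=7: not 6>7, s = 41+3 = 44
k=7,n=2: 7>2, s = 44+5 = 49
k=7,n=3: 7>3, s = 49+4 = 53
k=7,n=4: 7>4, s = 53+3 = 56
k=7,n=5: 7>5, s = 56+2 = 58
k=7,n=6: 7>6, s = 58+1 = 59
k=7,n=7: not 7>7, s = 59+3 = 62
k=7,n=8: not 7>8, s = 62+3 = 65

65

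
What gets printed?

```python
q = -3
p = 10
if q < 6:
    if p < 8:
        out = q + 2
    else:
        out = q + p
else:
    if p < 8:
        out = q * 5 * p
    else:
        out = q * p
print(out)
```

7

q=-3, p=10
q < 6 is True; p < 8 is False
→ out = q + p = 7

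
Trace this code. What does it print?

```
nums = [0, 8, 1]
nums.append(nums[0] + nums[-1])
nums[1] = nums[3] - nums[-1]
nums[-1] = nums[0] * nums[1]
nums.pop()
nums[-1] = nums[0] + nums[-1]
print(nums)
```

append nums[0]+nums[-1] = 0+1 = 1 → [0, 8, 1, 1]
nums[1] = nums[3]-nums[-1] = 1-1 = 0 → [0, 0, 1, 1]
nums[-1] = nums[0]*nums[1] = 0*0 = 0 → [0, 0, 1, 0]
pop() removes 0 → [0, 0, 1]
nums[-1] = nums[0]+nums[-1] = 0+1 = 1 → [0, 0, 1]

[0, 0, 1]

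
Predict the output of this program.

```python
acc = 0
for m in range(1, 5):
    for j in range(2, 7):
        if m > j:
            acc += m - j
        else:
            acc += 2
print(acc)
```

m=1,j=2: not 1>2, acc = 0+2 = 2
m=1,j=3: not 1>3, acc = 2+2 = 4
m=1,j=4: not 1>4, acc = 4+2 = 6
m=1,j=5: not 1>5, acc = 6+2 = 8
m=1,j=6: not 1>6, acc = 8+2 = 10
m=2,j=2: not 2>2, acc = 10+2 = 12
m=2,j=3: not 2>3, acc = 12+2 = 14
m=2,j=4: not 2>4, acc = 14+2 = 16
m=2,j=5: not 2>5, acc = 16+2 = 18
m=2,j=6: not 2>6, acc = 18+2 = 20
m=3,j=2: 3>2, acc = 20+1 = 21
m=3,j=3: not 3>3, acc = 21+2 = 23
m=3,j=4: not 3>4, acc = 23+2 = 25
m=3,j=5: not 3>5, acc = 25+2 = 27
m=3,j=6: not 3>6, acc = 27+2 = 29
m=4,j=2: 4>2, acc = 29+2 = 31
m=4,j=3: 4>3, acc = 31+1 = 32
m=4,j=4: not 4>4, acc = 32+2 = 34
m=4,j=5: not 4>5, acc = 34+2 = 36
m=4,j=6: not 4>6, acc = 36+2 = 38

38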